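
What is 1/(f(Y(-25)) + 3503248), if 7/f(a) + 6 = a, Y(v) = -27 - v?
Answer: 8/28025977 ≈ 2.8545e-7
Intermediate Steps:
f(a) = 7/(-6 + a)
1/(f(Y(-25)) + 3503248) = 1/(7/(-6 + (-27 - 1*(-25))) + 3503248) = 1/(7/(-6 + (-27 + 25)) + 3503248) = 1/(7/(-6 - 2) + 3503248) = 1/(7/(-8) + 3503248) = 1/(7*(-⅛) + 3503248) = 1/(-7/8 + 3503248) = 1/(28025977/8) = 8/28025977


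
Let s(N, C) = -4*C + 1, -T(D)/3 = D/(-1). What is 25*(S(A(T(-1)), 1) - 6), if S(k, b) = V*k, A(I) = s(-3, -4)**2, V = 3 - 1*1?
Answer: 14300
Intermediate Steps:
V = 2 (V = 3 - 1 = 2)
T(D) = 3*D (T(D) = -3*D/(-1) = -3*D*(-1) = -(-3)*D = 3*D)
s(N, C) = 1 - 4*C
A(I) = 289 (A(I) = (1 - 4*(-4))**2 = (1 + 16)**2 = 17**2 = 289)
S(k, b) = 2*k
25*(S(A(T(-1)), 1) - 6) = 25*(2*289 - 6) = 25*(578 - 6) = 25*572 = 14300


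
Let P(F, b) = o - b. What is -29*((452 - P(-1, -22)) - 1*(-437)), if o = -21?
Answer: -25752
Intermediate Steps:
P(F, b) = -21 - b
-29*((452 - P(-1, -22)) - 1*(-437)) = -29*((452 - (-21 - 1*(-22))) - 1*(-437)) = -29*((452 - (-21 + 22)) + 437) = -29*((452 - 1*1) + 437) = -29*((452 - 1) + 437) = -29*(451 + 437) = -29*888 = -25752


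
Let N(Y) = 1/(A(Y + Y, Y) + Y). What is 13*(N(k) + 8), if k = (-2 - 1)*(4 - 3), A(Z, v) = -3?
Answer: 611/6 ≈ 101.83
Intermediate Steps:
k = -3 (k = -3*1 = -3)
N(Y) = 1/(-3 + Y)
13*(N(k) + 8) = 13*(1/(-3 - 3) + 8) = 13*(1/(-6) + 8) = 13*(-1/6 + 8) = 13*(47/6) = 611/6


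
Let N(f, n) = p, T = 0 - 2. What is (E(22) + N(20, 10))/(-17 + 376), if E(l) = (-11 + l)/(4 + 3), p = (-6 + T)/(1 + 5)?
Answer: 5/7539 ≈ 0.00066322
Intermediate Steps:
T = -2
p = -4/3 (p = (-6 - 2)/(1 + 5) = -8/6 = -8*⅙ = -4/3 ≈ -1.3333)
E(l) = -11/7 + l/7 (E(l) = (-11 + l)/7 = (-11 + l)*(⅐) = -11/7 + l/7)
N(f, n) = -4/3
(E(22) + N(20, 10))/(-17 + 376) = ((-11/7 + (⅐)*22) - 4/3)/(-17 + 376) = ((-11/7 + 22/7) - 4/3)/359 = (11/7 - 4/3)*(1/359) = (5/21)*(1/359) = 5/7539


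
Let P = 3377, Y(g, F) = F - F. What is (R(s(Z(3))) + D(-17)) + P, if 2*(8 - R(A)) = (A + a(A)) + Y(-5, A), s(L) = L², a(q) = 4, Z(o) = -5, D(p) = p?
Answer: 6707/2 ≈ 3353.5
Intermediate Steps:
Y(g, F) = 0
R(A) = 6 - A/2 (R(A) = 8 - ((A + 4) + 0)/2 = 8 - ((4 + A) + 0)/2 = 8 - (4 + A)/2 = 8 + (-2 - A/2) = 6 - A/2)
(R(s(Z(3))) + D(-17)) + P = ((6 - ½*(-5)²) - 17) + 3377 = ((6 - ½*25) - 17) + 3377 = ((6 - 25/2) - 17) + 3377 = (-13/2 - 17) + 3377 = -47/2 + 3377 = 6707/2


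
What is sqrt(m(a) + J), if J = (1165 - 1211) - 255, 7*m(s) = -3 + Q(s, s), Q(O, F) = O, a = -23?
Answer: 3*I*sqrt(1659)/7 ≈ 17.456*I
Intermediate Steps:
m(s) = -3/7 + s/7 (m(s) = (-3 + s)/7 = -3/7 + s/7)
J = -301 (J = -46 - 255 = -301)
sqrt(m(a) + J) = sqrt((-3/7 + (1/7)*(-23)) - 301) = sqrt((-3/7 - 23/7) - 301) = sqrt(-26/7 - 301) = sqrt(-2133/7) = 3*I*sqrt(1659)/7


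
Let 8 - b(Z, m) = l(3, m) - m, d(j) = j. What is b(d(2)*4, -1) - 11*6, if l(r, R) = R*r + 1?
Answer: -57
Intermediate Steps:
l(r, R) = 1 + R*r
b(Z, m) = 7 - 2*m (b(Z, m) = 8 - ((1 + m*3) - m) = 8 - ((1 + 3*m) - m) = 8 - (1 + 2*m) = 8 + (-1 - 2*m) = 7 - 2*m)
b(d(2)*4, -1) - 11*6 = (7 - 2*(-1)) - 11*6 = (7 + 2) - 66 = 9 - 66 = -57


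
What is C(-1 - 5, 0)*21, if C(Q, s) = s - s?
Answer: 0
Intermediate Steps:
C(Q, s) = 0
C(-1 - 5, 0)*21 = 0*21 = 0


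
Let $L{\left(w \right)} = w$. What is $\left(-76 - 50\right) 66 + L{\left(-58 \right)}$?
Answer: $-8374$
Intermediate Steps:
$\left(-76 - 50\right) 66 + L{\left(-58 \right)} = \left(-76 - 50\right) 66 - 58 = \left(-126\right) 66 - 58 = -8316 - 58 = -8374$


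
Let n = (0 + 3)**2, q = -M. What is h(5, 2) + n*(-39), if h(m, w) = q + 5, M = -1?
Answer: -345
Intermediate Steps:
q = 1 (q = -1*(-1) = 1)
h(m, w) = 6 (h(m, w) = 1 + 5 = 6)
n = 9 (n = 3**2 = 9)
h(5, 2) + n*(-39) = 6 + 9*(-39) = 6 - 351 = -345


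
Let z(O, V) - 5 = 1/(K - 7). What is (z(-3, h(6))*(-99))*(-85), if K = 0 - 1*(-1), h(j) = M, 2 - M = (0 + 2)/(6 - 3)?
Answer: 81345/2 ≈ 40673.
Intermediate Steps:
M = 4/3 (M = 2 - (0 + 2)/(6 - 3) = 2 - 2/3 = 2 - 1*⅔ = 2 - ⅔ = 4/3 ≈ 1.3333)
h(j) = 4/3
K = 1 (K = 0 + 1 = 1)
z(O, V) = 29/6 (z(O, V) = 5 + 1/(1 - 7) = 5 + 1/(-6) = 5 - ⅙ = 29/6)
(z(-3, h(6))*(-99))*(-85) = ((29/6)*(-99))*(-85) = -957/2*(-85) = 81345/2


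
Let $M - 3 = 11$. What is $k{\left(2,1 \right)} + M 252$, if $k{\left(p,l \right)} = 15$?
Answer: $3543$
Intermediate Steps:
$M = 14$ ($M = 3 + 11 = 14$)
$k{\left(2,1 \right)} + M 252 = 15 + 14 \cdot 252 = 15 + 3528 = 3543$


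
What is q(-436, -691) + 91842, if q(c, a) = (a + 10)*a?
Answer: 562413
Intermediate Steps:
q(c, a) = a*(10 + a) (q(c, a) = (10 + a)*a = a*(10 + a))
q(-436, -691) + 91842 = -691*(10 - 691) + 91842 = -691*(-681) + 91842 = 470571 + 91842 = 562413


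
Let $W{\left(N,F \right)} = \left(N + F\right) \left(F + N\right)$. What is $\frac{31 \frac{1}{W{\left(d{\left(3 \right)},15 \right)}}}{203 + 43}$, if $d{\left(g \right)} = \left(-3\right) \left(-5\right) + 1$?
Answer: $\frac{1}{7626} \approx 0.00013113$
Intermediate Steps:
$d{\left(g \right)} = 16$ ($d{\left(g \right)} = 15 + 1 = 16$)
$W{\left(N,F \right)} = \left(F + N\right)^{2}$ ($W{\left(N,F \right)} = \left(F + N\right) \left(F + N\right) = \left(F + N\right)^{2}$)
$\frac{31 \frac{1}{W{\left(d{\left(3 \right)},15 \right)}}}{203 + 43} = \frac{31 \frac{1}{\left(15 + 16\right)^{2}}}{203 + 43} = \frac{31 \frac{1}{31^{2}}}{246} = \frac{31 \cdot \frac{1}{961}}{246} = \frac{1}{246} \cdot \frac{1}{31} = \frac{1}{7626}$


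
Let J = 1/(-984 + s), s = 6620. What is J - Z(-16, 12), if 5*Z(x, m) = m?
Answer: -67627/28180 ≈ -2.3998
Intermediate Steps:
Z(x, m) = m/5
J = 1/5636 (J = 1/(-984 + 6620) = 1/5636 ≈ 0.00017743)
J - Z(-16, 12) = 1/5636 - 12/5 = -67627/28180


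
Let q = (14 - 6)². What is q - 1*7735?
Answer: -7671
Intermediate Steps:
q = 64 (q = 8² = 64)
q - 1*7735 = 64 - 1*7735 = 64 - 7735 = -7671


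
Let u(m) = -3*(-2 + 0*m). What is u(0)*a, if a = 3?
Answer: 18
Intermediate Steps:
u(m) = 6 (u(m) = -3*(-2 + 0) = -3*(-2) = 6)
u(0)*a = 6*3 = 18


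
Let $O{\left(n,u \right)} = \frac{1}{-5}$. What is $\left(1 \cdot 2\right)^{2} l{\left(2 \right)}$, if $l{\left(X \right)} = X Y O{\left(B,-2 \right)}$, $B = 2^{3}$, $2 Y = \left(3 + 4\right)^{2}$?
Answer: $- \frac{196}{5} \approx -39.2$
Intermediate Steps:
$Y = \frac{49}{2}$ ($Y = \frac{\left(3 + 4\right)^{2}}{2} = \frac{7^{2}}{2} = \frac{1}{2} \cdot 49 = \frac{49}{2} \approx 24.5$)
$B = 8$
$O{\left(n,u \right)} = - \frac{1}{5}$
$l{\left(X \right)} = - \frac{49 X}{10}$ ($l{\left(X \right)} = X \frac{49}{2} \left(- \frac{1}{5}\right) = \frac{49 X}{2} \left(- \frac{1}{5}\right) = - \frac{49 X}{10}$)
$\left(1 \cdot 2\right)^{2} l{\left(2 \right)} = \left(1 \cdot 2\right)^{2} \left(\left(- \frac{49}{10}\right) 2\right) = 2^{2} \left(- \frac{49}{5}\right) = 4 \left(- \frac{49}{5}\right) = - \frac{196}{5}$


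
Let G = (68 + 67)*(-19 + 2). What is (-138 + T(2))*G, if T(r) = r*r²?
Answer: 298350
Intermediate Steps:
T(r) = r³
G = -2295 (G = 135*(-17) = -2295)
(-138 + T(2))*G = (-138 + 2³)*(-2295) = (-138 + 8)*(-2295) = -130*(-2295) = 298350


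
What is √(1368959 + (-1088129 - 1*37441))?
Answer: √243389 ≈ 493.34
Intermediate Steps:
√(1368959 + (-1088129 - 1*37441)) = √(1368959 + (-1088129 - 37441)) = √(1368959 - 1125570) = √243389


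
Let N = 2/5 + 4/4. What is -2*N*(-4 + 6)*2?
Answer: -56/5 ≈ -11.200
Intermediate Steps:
N = 7/5 (N = 2*(⅕) + 4*(¼) = ⅖ + 1 = 7/5 ≈ 1.4000)
-2*N*(-4 + 6)*2 = -14*(-4 + 6)/5*2 = -14*2/5*2 = -2*14/5*2 = -28/5*2 = -56/5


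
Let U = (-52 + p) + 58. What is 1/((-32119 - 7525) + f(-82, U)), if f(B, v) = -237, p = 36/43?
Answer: -1/39881 ≈ -2.5075e-5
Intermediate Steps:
p = 36/43 (p = 36*(1/43) = 36/43 ≈ 0.83721)
U = 294/43 (U = (-52 + 36/43) + 58 = -2200/43 + 58 = 294/43 ≈ 6.8372)
1/((-32119 - 7525) + f(-82, U)) = 1/((-32119 - 7525) - 237) = 1/(-39644 - 237) = 1/(-39881) = -1/39881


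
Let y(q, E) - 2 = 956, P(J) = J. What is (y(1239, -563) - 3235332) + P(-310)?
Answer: -3234684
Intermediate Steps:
y(q, E) = 958 (y(q, E) = 2 + 956 = 958)
(y(1239, -563) - 3235332) + P(-310) = (958 - 3235332) - 310 = -3234374 - 310 = -3234684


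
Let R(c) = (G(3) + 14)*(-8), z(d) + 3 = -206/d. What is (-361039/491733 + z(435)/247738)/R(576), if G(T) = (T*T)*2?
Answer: 12969494237911/4521993662292480 ≈ 0.0028681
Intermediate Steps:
G(T) = 2*T² (G(T) = T²*2 = 2*T²)
z(d) = -3 - 206/d
R(c) = -256 (R(c) = (2*3² + 14)*(-8) = (2*9 + 14)*(-8) = (18 + 14)*(-8) = 32*(-8) = -256)
(-361039/491733 + z(435)/247738)/R(576) = (-361039/491733 + (-3 - 206/435)/247738)/(-256) = (-361039*1/491733 + (-3 - 206*1/435)*(1/247738))*(-1/256) = (-361039/491733 + (-3 - 206/435)*(1/247738))*(-1/256) = (-361039/491733 - 1511/435*1/247738)*(-1/256) = (-361039/491733 - 1511/107766030)*(-1/256) = -12969494237911/17664037743330*(-1/256) = 12969494237911/4521993662292480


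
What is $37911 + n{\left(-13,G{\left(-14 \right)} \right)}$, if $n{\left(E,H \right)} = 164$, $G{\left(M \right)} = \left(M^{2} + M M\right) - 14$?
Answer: $38075$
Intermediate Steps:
$G{\left(M \right)} = -14 + 2 M^{2}$ ($G{\left(M \right)} = \left(M^{2} + M^{2}\right) - 14 = 2 M^{2} - 14 = -14 + 2 M^{2}$)
$37911 + n{\left(-13,G{\left(-14 \right)} \right)} = 37911 + 164 = 38075$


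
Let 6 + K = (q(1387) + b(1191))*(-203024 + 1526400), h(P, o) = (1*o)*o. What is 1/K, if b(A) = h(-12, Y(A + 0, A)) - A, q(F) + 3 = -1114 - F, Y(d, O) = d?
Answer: 1/1872293837530 ≈ 5.3410e-13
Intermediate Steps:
h(P, o) = o² (h(P, o) = o*o = o²)
q(F) = -1117 - F (q(F) = -3 + (-1114 - F) = -1117 - F)
b(A) = A² - A (b(A) = (A + 0)² - A = A² - A)
K = 1872293837530 (K = -6 + ((-1117 - 1*1387) + 1191*(-1 + 1191))*(-203024 + 1526400) = -6 + ((-1117 - 1387) + 1191*1190)*1323376 = -6 + (-2504 + 1417290)*1323376 = -6 + 1414786*1323376 = -6 + 1872293837536 = 1872293837530)
1/K = 1/1872293837530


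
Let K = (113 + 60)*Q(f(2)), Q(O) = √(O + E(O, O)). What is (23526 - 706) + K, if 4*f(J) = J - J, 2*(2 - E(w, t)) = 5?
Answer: 22820 + 173*I*√2/2 ≈ 22820.0 + 122.33*I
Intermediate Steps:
E(w, t) = -½ (E(w, t) = 2 - ½*5 = 2 - 5/2 = -½)
f(J) = 0 (f(J) = (J - J)/4 = (¼)*0 = 0)
Q(O) = √(-½ + O) (Q(O) = √(O - ½) = √(-½ + O))
K = 173*I*√2/2 (K = (113 + 60)*(√(-2 + 4*0)/2) = 173*(√(-2 + 0)/2) = 173*(√(-2)/2) = 173*((I*√2)/2) = 173*(I*√2/2) = 173*I*√2/2 ≈ 122.33*I)
(23526 - 706) + K = (23526 - 706) + 173*I*√2/2 = 22820 + 173*I*√2/2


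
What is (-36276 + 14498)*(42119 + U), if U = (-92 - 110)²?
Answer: -1805897094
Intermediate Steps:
U = 40804 (U = (-202)² = 40804)
(-36276 + 14498)*(42119 + U) = (-36276 + 14498)*(42119 + 40804) = -21778*82923 = -1805897094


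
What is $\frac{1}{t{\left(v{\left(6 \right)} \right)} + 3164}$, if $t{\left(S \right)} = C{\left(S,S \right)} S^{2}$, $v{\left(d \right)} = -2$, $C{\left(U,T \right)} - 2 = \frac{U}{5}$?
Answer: $\frac{5}{15852} \approx 0.00031542$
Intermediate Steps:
$C{\left(U,T \right)} = 2 + \frac{U}{5}$
$t{\left(S \right)} = S^{2} \left(2 + \frac{S}{5}\right)$ ($t{\left(S \right)} = \left(2 + \frac{S}{5}\right) S^{2} = S^{2} \left(2 + \frac{S}{5}\right)$)
$\frac{1}{t{\left(v{\left(6 \right)} \right)} + 3164} = \frac{1}{\frac{\left(-2\right)^{2} \left(10 - 2\right)}{5} + 3164} = \frac{1}{\frac{1}{5} \cdot 4 \cdot 8 + 3164} = \frac{1}{\frac{32}{5} + 3164} = \frac{1}{\frac{15852}{5}} = \frac{5}{15852}$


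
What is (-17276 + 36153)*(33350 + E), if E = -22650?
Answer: 201983900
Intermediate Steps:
(-17276 + 36153)*(33350 + E) = (-17276 + 36153)*(33350 - 22650) = 18877*10700 = 201983900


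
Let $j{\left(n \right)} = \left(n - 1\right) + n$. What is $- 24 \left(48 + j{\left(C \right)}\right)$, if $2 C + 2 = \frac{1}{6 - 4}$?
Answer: $-1092$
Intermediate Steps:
$C = - \frac{3}{4}$ ($C = -1 + \frac{1}{2 \left(6 - 4\right)} = -1 + \frac{1}{2 \cdot 2} = -1 + \frac{1}{2} \cdot \frac{1}{2} = -1 + \frac{1}{4} = - \frac{3}{4} \approx -0.75$)
$j{\left(n \right)} = -1 + 2 n$ ($j{\left(n \right)} = \left(-1 + n\right) + n = -1 + 2 n$)
$- 24 \left(48 + j{\left(C \right)}\right) = - 24 \left(48 + \left(-1 + 2 \left(- \frac{3}{4}\right)\right)\right) = - 24 \left(48 - \frac{5}{2}\right) = \left(-24\right) \frac{91}{2} = -1092$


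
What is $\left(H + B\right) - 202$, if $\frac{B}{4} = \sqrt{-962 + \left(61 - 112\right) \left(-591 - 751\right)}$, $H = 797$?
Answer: $595 + 8 \sqrt{16870} \approx 1634.1$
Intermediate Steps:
$B = 8 \sqrt{16870}$ ($B = 4 \sqrt{-962 + \left(61 - 112\right) \left(-591 - 751\right)} = 4 \sqrt{-962 - -68442} = 4 \sqrt{-962 + 68442} = 4 \sqrt{67480} = 4 \cdot 2 \sqrt{16870} = 8 \sqrt{16870} \approx 1039.1$)
$\left(H + B\right) - 202 = \left(797 + 8 \sqrt{16870}\right) - 202 = 595 + 8 \sqrt{16870}$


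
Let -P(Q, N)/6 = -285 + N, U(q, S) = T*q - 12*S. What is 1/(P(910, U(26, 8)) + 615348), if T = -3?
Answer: 1/618102 ≈ 1.6179e-6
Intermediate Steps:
U(q, S) = -12*S - 3*q (U(q, S) = -3*q - 12*S = -12*S - 3*q)
P(Q, N) = 1710 - 6*N (P(Q, N) = -6*(-285 + N) = 1710 - 6*N)
1/(P(910, U(26, 8)) + 615348) = 1/((1710 - 6*(-12*8 - 3*26)) + 615348) = 1/((1710 - 6*(-96 - 78)) + 615348) = 1/((1710 - 6*(-174)) + 615348) = 1/((1710 + 1044) + 615348) = 1/(2754 + 615348) = 1/618102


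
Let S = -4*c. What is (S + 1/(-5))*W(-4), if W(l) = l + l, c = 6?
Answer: 968/5 ≈ 193.60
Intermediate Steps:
S = -24 (S = -4*6 = -24)
W(l) = 2*l
(S + 1/(-5))*W(-4) = (-24 + 1/(-5))*(2*(-4)) = (-24 - ⅕)*(-8) = -121/5*(-8) = 968/5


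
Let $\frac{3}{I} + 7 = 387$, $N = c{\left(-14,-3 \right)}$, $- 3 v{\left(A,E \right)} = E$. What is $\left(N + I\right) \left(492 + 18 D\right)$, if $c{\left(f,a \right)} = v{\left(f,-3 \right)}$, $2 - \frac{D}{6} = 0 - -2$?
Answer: $\frac{47109}{95} \approx 495.88$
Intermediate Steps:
$D = 0$ ($D = 12 - 6 \left(0 - -2\right) = 12 - 6 \left(0 + 2\right) = 12 - 12 = 0$)
$v{\left(A,E \right)} = - \frac{E}{3}$
$c{\left(f,a \right)} = 1$ ($c{\left(f,a \right)} = \left(- \frac{1}{3}\right) \left(-3\right) = 1$)
$N = 1$
$I = \frac{3}{380}$ ($I = \frac{3}{-7 + 387} = \frac{3}{380} \approx 0.0078947$)
$\left(N + I\right) \left(492 + 18 D\right) = \left(1 + \frac{3}{380}\right) \left(492 + 18 \cdot 0\right) = \frac{383 \left(492 + 0\right)}{380} = \frac{383}{380} \cdot 492 = \frac{47109}{95}$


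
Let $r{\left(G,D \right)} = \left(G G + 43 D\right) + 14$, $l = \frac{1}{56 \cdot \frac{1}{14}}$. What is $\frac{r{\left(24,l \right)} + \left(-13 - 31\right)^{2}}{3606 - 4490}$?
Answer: $- \frac{10147}{3536} \approx -2.8696$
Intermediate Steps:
$l = \frac{1}{4}$ ($l = \frac{1}{56 \cdot \frac{1}{14}} = \frac{1}{4} \approx 0.25$)
$r{\left(G,D \right)} = 14 + G^{2} + 43 D$ ($r{\left(G,D \right)} = \left(G^{2} + 43 D\right) + 14 = 14 + G^{2} + 43 D$)
$\frac{r{\left(24,l \right)} + \left(-13 - 31\right)^{2}}{3606 - 4490} = \frac{\left(14 + 24^{2} + 43 \cdot \frac{1}{4}\right) + \left(-13 - 31\right)^{2}}{3606 - 4490} = \frac{\left(14 + 576 + \frac{43}{4}\right) + \left(-44\right)^{2}}{-884} = \left(\frac{2403}{4} + 1936\right) \left(- \frac{1}{884}\right) = \frac{10147}{4} \left(- \frac{1}{884}\right) = - \frac{10147}{3536}$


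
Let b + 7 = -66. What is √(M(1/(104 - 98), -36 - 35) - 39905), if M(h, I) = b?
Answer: 3*I*√4442 ≈ 199.95*I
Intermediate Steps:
b = -73 (b = -7 - 66 = -73)
M(h, I) = -73
√(M(1/(104 - 98), -36 - 35) - 39905) = √(-73 - 39905) = √(-39978) = 3*I*√4442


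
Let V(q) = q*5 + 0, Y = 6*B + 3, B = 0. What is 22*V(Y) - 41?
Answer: 289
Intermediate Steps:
Y = 3 (Y = 6*0 + 3 = 0 + 3 = 3)
V(q) = 5*q (V(q) = 5*q + 0 = 5*q)
22*V(Y) - 41 = 22*(5*3) - 41 = 22*15 - 41 = 330 - 41 = 289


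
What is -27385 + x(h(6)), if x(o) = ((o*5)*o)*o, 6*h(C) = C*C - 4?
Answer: -718915/27 ≈ -26626.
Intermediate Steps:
h(C) = -⅔ + C²/6 (h(C) = (C*C - 4)/6 = (C² - 4)/6 = (-4 + C²)/6 = -⅔ + C²/6)
x(o) = 5*o³ (x(o) = ((5*o)*o)*o = (5*o²)*o = 5*o³)
-27385 + x(h(6)) = -27385 + 5*(-⅔ + (⅙)*6²)³ = -27385 + 5*(-⅔ + (⅙)*36)³ = -27385 + 5*(-⅔ + 6)³ = -27385 + 5*(16/3)³ = -27385 + 5*(4096/27) = -27385 + 20480/27 = -718915/27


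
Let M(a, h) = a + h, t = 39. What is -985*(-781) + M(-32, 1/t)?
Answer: 30000868/39 ≈ 7.6925e+5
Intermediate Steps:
-985*(-781) + M(-32, 1/t) = -985*(-781) + (-32 + 1/39) = 769285 + (-32 + 1/39) = 769285 - 1247/39 = 30000868/39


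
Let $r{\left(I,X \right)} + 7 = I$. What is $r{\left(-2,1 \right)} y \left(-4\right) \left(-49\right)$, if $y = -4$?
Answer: $7056$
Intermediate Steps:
$r{\left(I,X \right)} = -7 + I$
$r{\left(-2,1 \right)} y \left(-4\right) \left(-49\right) = \left(-7 - 2\right) \left(-4\right) \left(-4\right) \left(-49\right) = \left(-9\right) \left(-4\right) \left(-4\right) \left(-49\right) = 36 \left(-4\right) \left(-49\right) = \left(-144\right) \left(-49\right) = 7056$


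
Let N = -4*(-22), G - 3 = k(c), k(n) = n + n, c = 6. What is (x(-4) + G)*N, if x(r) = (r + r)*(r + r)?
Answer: 6952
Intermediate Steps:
k(n) = 2*n
G = 15 (G = 3 + 2*6 = 3 + 12 = 15)
x(r) = 4*r² (x(r) = (2*r)*(2*r) = 4*r²)
N = 88
(x(-4) + G)*N = (4*(-4)² + 15)*88 = (4*16 + 15)*88 = (64 + 15)*88 = 79*88 = 6952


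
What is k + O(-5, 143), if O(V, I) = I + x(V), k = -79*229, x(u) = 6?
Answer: -17942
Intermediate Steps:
k = -18091
O(V, I) = 6 + I (O(V, I) = I + 6 = 6 + I)
k + O(-5, 143) = -18091 + (6 + 143) = -18091 + 149 = -17942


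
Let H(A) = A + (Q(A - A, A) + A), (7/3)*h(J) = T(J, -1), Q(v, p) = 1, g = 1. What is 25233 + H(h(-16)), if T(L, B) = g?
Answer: 176644/7 ≈ 25235.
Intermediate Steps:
T(L, B) = 1
h(J) = 3/7 (h(J) = (3/7)*1 = 3/7)
H(A) = 1 + 2*A (H(A) = A + (1 + A) = 1 + 2*A)
25233 + H(h(-16)) = 25233 + (1 + 2*(3/7)) = 25233 + (1 + 6/7) = 25233 + 13/7 = 176644/7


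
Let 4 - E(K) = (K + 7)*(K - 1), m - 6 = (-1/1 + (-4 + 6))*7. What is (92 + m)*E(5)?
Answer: -4620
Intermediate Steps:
m = 13 (m = 6 + (-1/1 + (-4 + 6))*7 = 6 + (-1*1 + 2)*7 = 6 + (-1 + 2)*7 = 6 + 1*7 = 6 + 7 = 13)
E(K) = 4 - (-1 + K)*(7 + K) (E(K) = 4 - (K + 7)*(K - 1) = 4 - (7 + K)*(-1 + K) = 4 - (-1 + K)*(7 + K))
(92 + m)*E(5) = (92 + 13)*(11 - 1*5**2 - 6*5) = 105*(11 - 1*25 - 30) = 105*(11 - 25 - 30) = 105*(-44) = -4620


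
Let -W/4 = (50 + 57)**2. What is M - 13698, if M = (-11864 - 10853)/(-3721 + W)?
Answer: -678261149/49517 ≈ -13698.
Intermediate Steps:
W = -45796 (W = -4*(50 + 57)**2 = -4*107**2 = -4*11449 = -45796)
M = 22717/49517 (M = (-11864 - 10853)/(-3721 - 45796) = -22717/(-49517) = -22717*(-1/49517) = 22717/49517 ≈ 0.45877)
M - 13698 = 22717/49517 - 13698 = -678261149/49517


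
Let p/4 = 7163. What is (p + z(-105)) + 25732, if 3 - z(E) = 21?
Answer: 54366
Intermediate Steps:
p = 28652 (p = 4*7163 = 28652)
z(E) = -18 (z(E) = 3 - 1*21 = 3 - 21 = -18)
(p + z(-105)) + 25732 = (28652 - 18) + 25732 = 28634 + 25732 = 54366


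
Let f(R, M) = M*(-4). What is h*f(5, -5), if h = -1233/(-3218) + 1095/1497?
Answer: 17898370/802891 ≈ 22.292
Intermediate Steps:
f(R, M) = -4*M
h = 1789837/1605782 (h = -1233*(-1/3218) + 1095*(1/1497) = 1233/3218 + 365/499 = 1789837/1605782 ≈ 1.1146)
h*f(5, -5) = 1789837*(-4*(-5))/1605782 = (1789837/1605782)*20 = 17898370/802891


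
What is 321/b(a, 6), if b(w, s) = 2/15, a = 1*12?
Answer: 4815/2 ≈ 2407.5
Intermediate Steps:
a = 12
b(w, s) = 2/15 (b(w, s) = 2*(1/15) = 2/15)
321/b(a, 6) = 321/(2/15) = 321*(15/2) = 4815/2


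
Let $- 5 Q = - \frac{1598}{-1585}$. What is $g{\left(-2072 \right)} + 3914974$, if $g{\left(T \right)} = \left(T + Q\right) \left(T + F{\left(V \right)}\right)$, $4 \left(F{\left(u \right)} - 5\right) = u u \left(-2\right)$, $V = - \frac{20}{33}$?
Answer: $\frac{23585514167608}{2876775} \approx 8.1986 \cdot 10^{6}$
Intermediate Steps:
$V = - \frac{20}{33}$ ($V = \left(-20\right) \frac{1}{33} = - \frac{20}{33} \approx -0.60606$)
$Q = - \frac{1598}{7925}$ ($Q = - \frac{\left(-1598\right) \frac{1}{-1585}}{5} = - \frac{\left(-1598\right) \left(- \frac{1}{1585}\right)}{5} = \left(- \frac{1}{5}\right) \frac{1598}{1585} = - \frac{1598}{7925} \approx -0.20164$)
$F{\left(u \right)} = 5 - \frac{u^{2}}{2}$ ($F{\left(u \right)} = 5 + \frac{u u \left(-2\right)}{4} = 5 + \frac{u^{2} \left(-2\right)}{4} = 5 + \frac{\left(-2\right) u^{2}}{4} = 5 - \frac{u^{2}}{2}$)
$g{\left(T \right)} = \left(- \frac{1598}{7925} + T\right) \left(\frac{5245}{1089} + T\right)$ ($g{\left(T \right)} = \left(T - \frac{1598}{7925}\right) \left(T + \left(5 - \frac{\left(- \frac{20}{33}\right)^{2}}{2}\right)\right) = \left(- \frac{1598}{7925} + T\right) \left(T + \left(5 - \frac{200}{1089}\right)\right) = \left(- \frac{1598}{7925} + T\right) \left(T + \frac{5245}{1089}\right) = \left(- \frac{1598}{7925} + T\right) \left(\frac{5245}{1089} + T\right)$)
$g{\left(-2072 \right)} + 3914974 = \left(- \frac{1676302}{1726065} + \left(-2072\right)^{2} + \frac{39826403}{8630325} \left(-2072\right)\right) + 3914974 = \left(- \frac{1676302}{1726065} + 4293184 - \frac{82520307016}{8630325}\right) + 3914974 = \frac{12323014838758}{2876775} + 3914974 = \frac{23585514167608}{2876775}$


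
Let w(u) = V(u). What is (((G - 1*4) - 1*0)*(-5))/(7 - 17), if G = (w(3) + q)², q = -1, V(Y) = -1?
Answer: 0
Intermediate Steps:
w(u) = -1
G = 4 (G = (-1 - 1)² = (-2)² = 4)
(((G - 1*4) - 1*0)*(-5))/(7 - 17) = (((4 - 1*4) - 1*0)*(-5))/(7 - 17) = (((4 - 4) + 0)*(-5))/(-10) = ((0 + 0)*(-5))*(-⅒) = (0*(-5))*(-⅒) = 0*(-⅒) = 0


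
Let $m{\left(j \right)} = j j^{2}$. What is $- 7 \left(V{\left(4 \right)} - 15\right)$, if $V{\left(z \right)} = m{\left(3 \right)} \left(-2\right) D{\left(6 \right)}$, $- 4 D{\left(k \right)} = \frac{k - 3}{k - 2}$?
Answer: $\frac{273}{8} \approx 34.125$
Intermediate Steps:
$m{\left(j \right)} = j^{3}$
$D{\left(k \right)} = - \frac{-3 + k}{4 \left(-2 + k\right)}$ ($D{\left(k \right)} = - \frac{\left(k - 3\right) \frac{1}{k - 2}}{4} = - \frac{\left(-3 + k\right) \frac{1}{-2 + k}}{4} = - \frac{\frac{1}{-2 + k} \left(-3 + k\right)}{4} = - \frac{-3 + k}{4 \left(-2 + k\right)}$)
$V{\left(z \right)} = \frac{81}{8}$ ($V{\left(z \right)} = 3^{3} \left(-2\right) \frac{3 - 6}{4 \left(-2 + 6\right)} = 27 \left(-2\right) \frac{3 - 6}{4 \cdot 4} = - 54 \cdot \frac{1}{4} \cdot \frac{1}{4} \left(-3\right) = \left(-54\right) \left(- \frac{3}{16}\right) = \frac{81}{8}$)
$- 7 \left(V{\left(4 \right)} - 15\right) = - 7 \left(\frac{81}{8} - 15\right) = \left(-7\right) \left(- \frac{39}{8}\right) = \frac{273}{8}$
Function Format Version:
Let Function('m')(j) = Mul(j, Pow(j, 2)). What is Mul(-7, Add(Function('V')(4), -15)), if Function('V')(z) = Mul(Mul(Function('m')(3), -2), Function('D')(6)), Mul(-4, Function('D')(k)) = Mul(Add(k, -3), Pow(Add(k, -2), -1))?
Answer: Rational(273, 8) ≈ 34.125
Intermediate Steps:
Function('m')(j) = Pow(j, 3)
Function('D')(k) = Mul(Rational(-1, 4), Pow(Add(-2, k), -1), Add(-3, k)) (Function('D')(k) = Mul(Rational(-1, 4), Mul(Add(k, -3), Pow(Add(k, -2), -1))) = Mul(Rational(-1, 4), Mul(Add(-3, k), Pow(Add(-2, k), -1))) = Mul(Rational(-1, 4), Mul(Pow(Add(-2, k), -1), Add(-3, k))) = Mul(Rational(-1, 4), Pow(Add(-2, k), -1), Add(-3, k)))
Function('V')(z) = Rational(81, 8) (Function('V')(z) = Mul(Mul(Pow(3, 3), -2), Mul(Rational(1, 4), Pow(Add(-2, 6), -1), Add(3, Mul(-1, 6)))) = Mul(Mul(27, -2), Mul(Rational(1, 4), Pow(4, -1), Add(3, -6))) = Mul(-54, Mul(Rational(1, 4), Rational(1, 4), -3)) = Mul(-54, Rational(-3, 16)) = Rational(81, 8))
Mul(-7, Add(Function('V')(4), -15)) = Mul(-7, Add(Rational(81, 8), -15)) = Mul(-7, Rational(-39, 8)) = Rational(273, 8)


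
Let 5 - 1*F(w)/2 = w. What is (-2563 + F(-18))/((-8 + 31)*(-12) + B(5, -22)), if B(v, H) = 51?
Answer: 839/75 ≈ 11.187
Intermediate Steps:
F(w) = 10 - 2*w
(-2563 + F(-18))/((-8 + 31)*(-12) + B(5, -22)) = (-2563 + (10 - 2*(-18)))/((-8 + 31)*(-12) + 51) = (-2563 + (10 + 36))/(23*(-12) + 51) = (-2563 + 46)/(-276 + 51) = -2517/(-225) = -2517*(-1/225) = 839/75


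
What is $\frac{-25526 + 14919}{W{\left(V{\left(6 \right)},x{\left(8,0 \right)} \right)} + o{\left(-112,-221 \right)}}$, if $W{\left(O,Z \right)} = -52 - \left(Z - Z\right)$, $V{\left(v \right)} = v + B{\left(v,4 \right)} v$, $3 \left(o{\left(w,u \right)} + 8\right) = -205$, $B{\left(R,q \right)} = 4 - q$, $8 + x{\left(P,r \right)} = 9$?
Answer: $\frac{31821}{385} \approx 82.652$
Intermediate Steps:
$x{\left(P,r \right)} = 1$ ($x{\left(P,r \right)} = -8 + 9 = 1$)
$o{\left(w,u \right)} = - \frac{229}{3}$ ($o{\left(w,u \right)} = -8 + \frac{1}{3} \left(-205\right) = -8 - \frac{205}{3} = - \frac{229}{3}$)
$V{\left(v \right)} = v$ ($V{\left(v \right)} = v + \left(4 - 4\right) v = v + 0 v = v + 0 = v$)
$W{\left(O,Z \right)} = -52$ ($W{\left(O,Z \right)} = -52 - 0 = -52 + 0 = -52$)
$\frac{-25526 + 14919}{W{\left(V{\left(6 \right)},x{\left(8,0 \right)} \right)} + o{\left(-112,-221 \right)}} = \frac{-25526 + 14919}{-52 - \frac{229}{3}} = - \frac{10607}{- \frac{385}{3}} = \left(-10607\right) \left(- \frac{3}{385}\right) = \frac{31821}{385}$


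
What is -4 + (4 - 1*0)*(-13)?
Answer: -56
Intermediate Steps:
-4 + (4 - 1*0)*(-13) = -4 + (4 + 0)*(-13) = -4 + 4*(-13) = -4 - 52 = -56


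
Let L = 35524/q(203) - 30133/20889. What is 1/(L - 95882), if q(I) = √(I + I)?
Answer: -8493270498050877/814088686545714796835 - 7750454401602*√406/814088686545714796835 ≈ -1.0625e-5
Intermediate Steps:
q(I) = √2*√I (q(I) = √(2*I) = √2*√I)
L = -30133/20889 + 17762*√406/203 (L = 35524/((√2*√203)) - 30133/20889 = 35524/(√406) - 30133*1/20889 = 35524*(√406/406) - 30133/20889 = 17762*√406/203 - 30133/20889 = -30133/20889 + 17762*√406/203 ≈ 1761.6)
1/(L - 95882) = 1/((-30133/20889 + 17762*√406/203) - 95882) = 1/(-2002909231/20889 + 17762*√406/203)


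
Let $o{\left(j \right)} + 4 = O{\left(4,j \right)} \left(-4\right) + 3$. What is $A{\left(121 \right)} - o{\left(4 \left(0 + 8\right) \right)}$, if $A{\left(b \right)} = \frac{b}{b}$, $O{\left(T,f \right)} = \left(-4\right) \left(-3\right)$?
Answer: $50$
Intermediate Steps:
$O{\left(T,f \right)} = 12$
$o{\left(j \right)} = -49$ ($o{\left(j \right)} = -4 + \left(12 \left(-4\right) + 3\right) = -4 + \left(-48 + 3\right) = -4 - 45 = -49$)
$A{\left(b \right)} = 1$
$A{\left(121 \right)} - o{\left(4 \left(0 + 8\right) \right)} = 1 - -49 = 1 + 49 = 50$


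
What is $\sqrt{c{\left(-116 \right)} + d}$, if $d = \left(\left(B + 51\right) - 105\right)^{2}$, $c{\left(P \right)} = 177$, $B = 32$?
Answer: $\sqrt{661} \approx 25.71$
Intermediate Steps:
$d = 484$ ($d = \left(\left(32 + 51\right) - 105\right)^{2} = \left(83 - 105\right)^{2} = \left(-22\right)^{2} = 484$)
$\sqrt{c{\left(-116 \right)} + d} = \sqrt{177 + 484} = \sqrt{661}$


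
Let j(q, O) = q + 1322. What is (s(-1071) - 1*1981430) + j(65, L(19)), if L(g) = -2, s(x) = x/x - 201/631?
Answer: -1249406703/631 ≈ -1.9800e+6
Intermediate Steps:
s(x) = 430/631 (s(x) = 1 - 201*1/631 = 1 - 201/631 = 430/631)
j(q, O) = 1322 + q
(s(-1071) - 1*1981430) + j(65, L(19)) = (430/631 - 1*1981430) + (1322 + 65) = (430/631 - 1981430) + 1387 = -1250281900/631 + 1387 = -1249406703/631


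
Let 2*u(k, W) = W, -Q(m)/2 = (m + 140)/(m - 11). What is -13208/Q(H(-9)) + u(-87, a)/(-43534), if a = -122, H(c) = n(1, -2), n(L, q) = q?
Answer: -1868736275/3003846 ≈ -622.11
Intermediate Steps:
H(c) = -2
Q(m) = -2*(140 + m)/(-11 + m) (Q(m) = -2*(m + 140)/(m - 11) = -2*(140 + m)/(-11 + m))
u(k, W) = W/2
-13208/Q(H(-9)) + u(-87, a)/(-43534) = -13208*(-11 - 2)/(2*(-140 - 1*(-2))) + ((1/2)*(-122))/(-43534) = -13208*(-13/(2*(-140 + 2))) - 61*(-1/43534) = -13208/(2*(-1/13)*(-138)) + 61/43534 = -13208/276/13 + 61/43534 = -13208*13/276 + 61/43534 = -42926/69 + 61/43534 = -1868736275/3003846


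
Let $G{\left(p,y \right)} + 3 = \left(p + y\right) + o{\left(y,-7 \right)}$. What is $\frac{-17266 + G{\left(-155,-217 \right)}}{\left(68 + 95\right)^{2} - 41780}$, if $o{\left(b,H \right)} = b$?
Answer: $\frac{17858}{15211} \approx 1.174$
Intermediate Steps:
$G{\left(p,y \right)} = -3 + p + 2 y$ ($G{\left(p,y \right)} = -3 + \left(\left(p + y\right) + y\right) = -3 + \left(p + 2 y\right) = -3 + p + 2 y$)
$\frac{-17266 + G{\left(-155,-217 \right)}}{\left(68 + 95\right)^{2} - 41780} = \frac{-17266 - 592}{\left(68 + 95\right)^{2} - 41780} = \frac{-17266 - 592}{163^{2} - 41780} = \frac{-17266 - 592}{26569 - 41780} = - \frac{17858}{-15211} = \left(-17858\right) \left(- \frac{1}{15211}\right) = \frac{17858}{15211}$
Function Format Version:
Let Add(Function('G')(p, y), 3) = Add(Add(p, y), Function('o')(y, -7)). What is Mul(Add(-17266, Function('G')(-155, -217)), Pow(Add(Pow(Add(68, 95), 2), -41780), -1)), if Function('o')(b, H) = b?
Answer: Rational(17858, 15211) ≈ 1.1740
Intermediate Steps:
Function('G')(p, y) = Add(-3, p, Mul(2, y)) (Function('G')(p, y) = Add(-3, Add(Add(p, y), y)) = Add(-3, Add(p, Mul(2, y))) = Add(-3, p, Mul(2, y)))
Mul(Add(-17266, Function('G')(-155, -217)), Pow(Add(Pow(Add(68, 95), 2), -41780), -1)) = Mul(Add(-17266, Add(-3, -155, Mul(2, -217))), Pow(Add(Pow(Add(68, 95), 2), -41780), -1)) = Mul(Add(-17266, Add(-3, -155, -434)), Pow(Add(Pow(163, 2), -41780), -1)) = Mul(Add(-17266, -592), Pow(Add(26569, -41780), -1)) = Mul(-17858, Pow(-15211, -1)) = Mul(-17858, Rational(-1, 15211)) = Rational(17858, 15211)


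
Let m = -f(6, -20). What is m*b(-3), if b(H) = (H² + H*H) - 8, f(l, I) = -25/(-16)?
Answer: -125/8 ≈ -15.625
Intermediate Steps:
f(l, I) = 25/16 (f(l, I) = -25*(-1/16) = 25/16)
b(H) = -8 + 2*H² (b(H) = (H² + H²) - 8 = 2*H² - 8 = -8 + 2*H²)
m = -25/16 (m = -1*25/16 = -25/16 ≈ -1.5625)
m*b(-3) = -25*(-8 + 2*(-3)²)/16 = -25*(-8 + 2*9)/16 = -25*(-8 + 18)/16 = -25/16*10 = -125/8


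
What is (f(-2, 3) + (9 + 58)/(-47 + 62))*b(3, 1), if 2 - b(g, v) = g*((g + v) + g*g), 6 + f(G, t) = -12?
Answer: 7511/15 ≈ 500.73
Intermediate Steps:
f(G, t) = -18 (f(G, t) = -6 - 12 = -18)
b(g, v) = 2 - g*(g + v + g²) (b(g, v) = 2 - g*((g + v) + g*g) = 2 - g*((g + v) + g²) = 2 - g*(g + v + g²))
(f(-2, 3) + (9 + 58)/(-47 + 62))*b(3, 1) = (-18 + (9 + 58)/(-47 + 62))*(2 - 1*3² - 1*3³ - 1*3*1) = (-18 + 67/15)*(2 - 1*9 - 1*27 - 3) = (-18 + 67*(1/15))*(2 - 9 - 27 - 3) = (-18 + 67/15)*(-37) = -203/15*(-37) = 7511/15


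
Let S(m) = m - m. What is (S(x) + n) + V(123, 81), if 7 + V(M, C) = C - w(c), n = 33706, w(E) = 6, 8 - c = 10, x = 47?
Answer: 33774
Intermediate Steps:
S(m) = 0
c = -2 (c = 8 - 1*10 = 8 - 10 = -2)
V(M, C) = -13 + C (V(M, C) = -7 + (C - 1*6) = -7 + (C - 6) = -7 + (-6 + C) = -13 + C)
(S(x) + n) + V(123, 81) = (0 + 33706) + (-13 + 81) = 33706 + 68 = 33774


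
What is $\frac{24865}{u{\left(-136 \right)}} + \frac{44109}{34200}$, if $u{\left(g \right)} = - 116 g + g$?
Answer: $\frac{2139233}{742900} \approx 2.8796$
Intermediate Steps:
$u{\left(g \right)} = - 115 g$
$\frac{24865}{u{\left(-136 \right)}} + \frac{44109}{34200} = \frac{24865}{\left(-115\right) \left(-136\right)} + \frac{44109}{34200} = \frac{24865}{15640} + 44109 \cdot \frac{1}{34200} = 24865 \cdot \frac{1}{15640} + \frac{4901}{3800} = \frac{4973}{3128} + \frac{4901}{3800} = \frac{2139233}{742900}$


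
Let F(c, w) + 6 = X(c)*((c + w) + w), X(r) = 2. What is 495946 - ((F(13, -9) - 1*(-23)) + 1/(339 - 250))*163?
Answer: 44037482/89 ≈ 4.9480e+5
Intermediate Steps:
F(c, w) = -6 + 2*c + 4*w (F(c, w) = -6 + 2*((c + w) + w) = -6 + 2*(c + 2*w) = -6 + (2*c + 4*w) = -6 + 2*c + 4*w)
495946 - ((F(13, -9) - 1*(-23)) + 1/(339 - 250))*163 = 495946 - (((-6 + 2*13 + 4*(-9)) - 1*(-23)) + 1/(339 - 250))*163 = 495946 - (((-6 + 26 - 36) + 23) + 1/89)*163 = 495946 - ((-16 + 23) + 1/89)*163 = 495946 - (7 + 1/89)*163 = 495946 - 624*163/89 = 495946 - 1*101712/89 = 495946 - 101712/89 = 44037482/89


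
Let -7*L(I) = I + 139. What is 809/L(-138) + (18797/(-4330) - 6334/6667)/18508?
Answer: -3025689971806259/534290979880 ≈ -5663.0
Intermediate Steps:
L(I) = -139/7 - I/7 (L(I) = -(I + 139)/7 = -(139 + I)/7 = -139/7 - I/7)
809/L(-138) + (18797/(-4330) - 6334/6667)/18508 = 809/(-139/7 - ⅐*(-138)) + (18797/(-4330) - 6334/6667)/18508 = 809/(-139/7 + 138/7) + (18797*(-1/4330) - 6334*1/6667)*(1/18508) = 809/(-⅐) + (-18797/4330 - 6334/6667)*(1/18508) = 809*(-7) - 152745819/28868110*1/18508 = -5663 - 152745819/534290979880 = -3025689971806259/534290979880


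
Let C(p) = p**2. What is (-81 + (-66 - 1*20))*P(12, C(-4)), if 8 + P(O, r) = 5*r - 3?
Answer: -11523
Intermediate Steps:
P(O, r) = -11 + 5*r (P(O, r) = -8 + (5*r - 3) = -8 + (-3 + 5*r) = -11 + 5*r)
(-81 + (-66 - 1*20))*P(12, C(-4)) = (-81 + (-66 - 1*20))*(-11 + 5*(-4)**2) = (-81 + (-66 - 20))*(-11 + 5*16) = (-81 - 86)*(-11 + 80) = -167*69 = -11523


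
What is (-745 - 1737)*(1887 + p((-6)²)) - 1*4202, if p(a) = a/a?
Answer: -4690218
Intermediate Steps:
p(a) = 1
(-745 - 1737)*(1887 + p((-6)²)) - 1*4202 = (-745 - 1737)*(1887 + 1) - 1*4202 = -2482*1888 - 4202 = -4686016 - 4202 = -4690218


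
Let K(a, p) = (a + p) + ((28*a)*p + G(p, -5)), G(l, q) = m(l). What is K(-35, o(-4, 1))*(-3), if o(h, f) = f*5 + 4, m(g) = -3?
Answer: 26547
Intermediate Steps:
G(l, q) = -3
o(h, f) = 4 + 5*f (o(h, f) = 5*f + 4 = 4 + 5*f)
K(a, p) = -3 + a + p + 28*a*p (K(a, p) = (a + p) + ((28*a)*p - 3) = (a + p) + (28*a*p - 3) = (a + p) + (-3 + 28*a*p) = -3 + a + p + 28*a*p)
K(-35, o(-4, 1))*(-3) = (-3 - 35 + (4 + 5*1) + 28*(-35)*(4 + 5*1))*(-3) = (-3 - 35 + (4 + 5) + 28*(-35)*(4 + 5))*(-3) = (-3 - 35 + 9 + 28*(-35)*9)*(-3) = (-3 - 35 + 9 - 8820)*(-3) = -8849*(-3) = 26547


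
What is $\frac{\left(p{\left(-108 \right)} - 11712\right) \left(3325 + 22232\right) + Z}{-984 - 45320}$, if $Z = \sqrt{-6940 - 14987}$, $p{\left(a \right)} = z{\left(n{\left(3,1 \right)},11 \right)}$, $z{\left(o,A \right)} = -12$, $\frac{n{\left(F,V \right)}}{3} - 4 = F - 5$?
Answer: $\frac{74907567}{11576} - \frac{i \sqrt{21927}}{46304} \approx 6470.9 - 0.0031979 i$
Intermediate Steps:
$n{\left(F,V \right)} = -3 + 3 F$ ($n{\left(F,V \right)} = 12 + 3 \left(F - 5\right) = 12 + 3 \left(-5 + F\right) = 12 + \left(-15 + 3 F\right) = -3 + 3 F$)
$p{\left(a \right)} = -12$
$Z = i \sqrt{21927}$ ($Z = \sqrt{-21927} = i \sqrt{21927} \approx 148.08 i$)
$\frac{\left(p{\left(-108 \right)} - 11712\right) \left(3325 + 22232\right) + Z}{-984 - 45320} = \frac{\left(-12 - 11712\right) \left(3325 + 22232\right) + i \sqrt{21927}}{-984 - 45320} = \frac{\left(-11724\right) 25557 + i \sqrt{21927}}{-46304} = \left(-299630268 + i \sqrt{21927}\right) \left(- \frac{1}{46304}\right) = \frac{74907567}{11576} - \frac{i \sqrt{21927}}{46304}$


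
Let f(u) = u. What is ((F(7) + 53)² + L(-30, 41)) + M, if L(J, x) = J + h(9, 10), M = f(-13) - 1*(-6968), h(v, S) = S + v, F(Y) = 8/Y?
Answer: 483897/49 ≈ 9875.5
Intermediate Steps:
M = 6955 (M = -13 - 1*(-6968) = -13 + 6968 = 6955)
L(J, x) = 19 + J (L(J, x) = J + (10 + 9) = J + 19 = 19 + J)
((F(7) + 53)² + L(-30, 41)) + M = ((8/7 + 53)² + (19 - 30)) + 6955 = ((8*(⅐) + 53)² - 11) + 6955 = ((8/7 + 53)² - 11) + 6955 = ((379/7)² - 11) + 6955 = (143641/49 - 11) + 6955 = 143102/49 + 6955 = 483897/49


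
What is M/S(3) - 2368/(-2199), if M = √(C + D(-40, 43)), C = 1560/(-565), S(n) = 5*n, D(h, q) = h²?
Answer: 2368/2199 + 2*√5098786/1695 ≈ 3.7412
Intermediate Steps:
C = -312/113 (C = 1560*(-1/565) = -312/113 ≈ -2.7611)
M = 2*√5098786/113 (M = √(-312/113 + (-40)²) = √(-312/113 + 1600) = √(180488/113) = 2*√5098786/113 ≈ 39.965)
M/S(3) - 2368/(-2199) = (2*√5098786/113)/((5*3)) - 2368/(-2199) = (2*√5098786/113)/15 - 2368*(-1/2199) = (2*√5098786/113)*(1/15) + 2368/2199 = 2*√5098786/1695 + 2368/2199 = 2368/2199 + 2*√5098786/1695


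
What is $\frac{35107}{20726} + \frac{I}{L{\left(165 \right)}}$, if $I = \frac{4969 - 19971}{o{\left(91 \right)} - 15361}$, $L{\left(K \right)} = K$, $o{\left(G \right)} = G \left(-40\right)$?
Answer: $\frac{110377169107}{64979429790} \approx 1.6986$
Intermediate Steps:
$o{\left(G \right)} = - 40 G$
$I = \frac{15002}{19001}$ ($I = \frac{4969 - 19971}{\left(-40\right) 91 - 15361} = - \frac{15002}{-3640 - 15361} = - \frac{15002}{-19001} = \left(-15002\right) \left(- \frac{1}{19001}\right) = \frac{15002}{19001} \approx 0.78954$)
$\frac{35107}{20726} + \frac{I}{L{\left(165 \right)}} = \frac{35107}{20726} + \frac{15002}{19001 \cdot 165} = 35107 \cdot \frac{1}{20726} + \frac{15002}{19001} \cdot \frac{1}{165} = \frac{35107}{20726} + \frac{15002}{3135165} = \frac{110377169107}{64979429790}$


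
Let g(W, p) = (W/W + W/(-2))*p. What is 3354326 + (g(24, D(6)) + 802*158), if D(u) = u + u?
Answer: 3480910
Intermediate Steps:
D(u) = 2*u
g(W, p) = p*(1 - W/2) (g(W, p) = (1 + W*(-½))*p = (1 - W/2)*p = p*(1 - W/2))
3354326 + (g(24, D(6)) + 802*158) = 3354326 + ((2*6)*(2 - 1*24)/2 + 802*158) = 3354326 + ((½)*12*(2 - 24) + 126716) = 3354326 + ((½)*12*(-22) + 126716) = 3354326 + (-132 + 126716) = 3354326 + 126584 = 3480910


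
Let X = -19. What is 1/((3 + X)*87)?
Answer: -1/1392 ≈ -0.00071839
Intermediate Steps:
1/((3 + X)*87) = 1/((3 - 19)*87) = 1/(-16*87) = 1/(-1392) = -1/1392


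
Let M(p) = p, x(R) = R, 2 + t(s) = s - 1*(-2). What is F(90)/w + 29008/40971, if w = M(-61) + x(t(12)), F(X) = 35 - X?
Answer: 524971/286797 ≈ 1.8305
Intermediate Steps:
t(s) = s (t(s) = -2 + (s - 1*(-2)) = -2 + (s + 2) = -2 + (2 + s) = s)
w = -49 (w = -61 + 12 = -49)
F(90)/w + 29008/40971 = (35 - 1*90)/(-49) + 29008/40971 = (35 - 90)*(-1/49) + 29008*(1/40971) = -55*(-1/49) + 4144/5853 = 55/49 + 4144/5853 = 524971/286797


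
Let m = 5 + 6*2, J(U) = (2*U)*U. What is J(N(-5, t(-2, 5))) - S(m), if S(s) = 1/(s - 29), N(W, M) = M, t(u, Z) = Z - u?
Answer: 1177/12 ≈ 98.083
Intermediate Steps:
J(U) = 2*U²
m = 17 (m = 5 + 12 = 17)
S(s) = 1/(-29 + s)
J(N(-5, t(-2, 5))) - S(m) = 2*(5 - 1*(-2))² - 1/(-29 + 17) = 2*(5 + 2)² - 1/(-12) = 2*7² - 1*(-1/12) = 2*49 + 1/12 = 98 + 1/12 = 1177/12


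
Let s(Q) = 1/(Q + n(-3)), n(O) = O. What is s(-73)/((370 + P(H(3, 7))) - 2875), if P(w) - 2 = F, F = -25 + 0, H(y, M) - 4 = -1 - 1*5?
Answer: 1/192128 ≈ 5.2049e-6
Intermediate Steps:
H(y, M) = -2 (H(y, M) = 4 + (-1 - 1*5) = 4 + (-1 - 5) = 4 - 6 = -2)
F = -25
P(w) = -23 (P(w) = 2 - 25 = -23)
s(Q) = 1/(-3 + Q) (s(Q) = 1/(Q - 3) = 1/(-3 + Q))
s(-73)/((370 + P(H(3, 7))) - 2875) = 1/((-3 - 73)*((370 - 23) - 2875)) = 1/((-76)*(347 - 2875)) = -1/76/(-2528) = -1/76*(-1/2528) = 1/192128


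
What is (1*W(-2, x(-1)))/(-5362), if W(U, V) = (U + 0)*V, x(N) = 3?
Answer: 3/2681 ≈ 0.0011190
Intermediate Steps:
W(U, V) = U*V
(1*W(-2, x(-1)))/(-5362) = (1*(-2*3))/(-5362) = (1*(-6))*(-1/5362) = -6*(-1/5362) = 3/2681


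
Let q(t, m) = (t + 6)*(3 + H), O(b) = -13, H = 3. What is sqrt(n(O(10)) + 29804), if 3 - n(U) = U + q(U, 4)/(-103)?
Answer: 7*sqrt(6456246)/103 ≈ 172.68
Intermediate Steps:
q(t, m) = 36 + 6*t (q(t, m) = (t + 6)*(3 + 3) = (6 + t)*6 = 36 + 6*t)
n(U) = 345/103 - 97*U/103 (n(U) = 3 - (U + (36 + 6*U)/(-103)) = 3 - (U + (36 + 6*U)*(-1/103)) = 3 - (U + (-36/103 - 6*U/103)) = 3 - (-36/103 + 97*U/103) = 3 + (36/103 - 97*U/103) = 345/103 - 97*U/103)
sqrt(n(O(10)) + 29804) = sqrt((345/103 - 97/103*(-13)) + 29804) = sqrt((345/103 + 1261/103) + 29804) = sqrt(1606/103 + 29804) = sqrt(3071418/103) = 7*sqrt(6456246)/103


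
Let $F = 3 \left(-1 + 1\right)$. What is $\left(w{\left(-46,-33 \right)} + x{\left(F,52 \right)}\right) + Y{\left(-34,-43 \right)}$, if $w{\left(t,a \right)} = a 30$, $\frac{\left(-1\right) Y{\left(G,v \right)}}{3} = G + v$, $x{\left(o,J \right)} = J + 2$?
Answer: $-705$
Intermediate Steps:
$F = 0$ ($F = 3 \cdot 0 = 0$)
$x{\left(o,J \right)} = 2 + J$
$Y{\left(G,v \right)} = - 3 G - 3 v$ ($Y{\left(G,v \right)} = - 3 \left(G + v\right) = - 3 G - 3 v$)
$w{\left(t,a \right)} = 30 a$
$\left(w{\left(-46,-33 \right)} + x{\left(F,52 \right)}\right) + Y{\left(-34,-43 \right)} = \left(30 \left(-33\right) + \left(2 + 52\right)\right) - -231 = \left(-990 + 54\right) + \left(102 + 129\right) = -936 + 231 = -705$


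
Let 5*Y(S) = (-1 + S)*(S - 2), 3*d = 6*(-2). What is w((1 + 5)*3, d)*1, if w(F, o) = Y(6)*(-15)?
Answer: -60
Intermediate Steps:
d = -4 (d = (6*(-2))/3 = (⅓)*(-12) = -4)
Y(S) = (-1 + S)*(-2 + S)/5 (Y(S) = ((-1 + S)*(S - 2))/5 = ((-1 + S)*(-2 + S))/5 = (-1 + S)*(-2 + S)/5)
w(F, o) = -60 (w(F, o) = (⅖ - ⅗*6 + (⅕)*6²)*(-15) = (⅖ - 18/5 + (⅕)*36)*(-15) = (⅖ - 18/5 + 36/5)*(-15) = 4*(-15) = -60)
w((1 + 5)*3, d)*1 = -60*1 = -60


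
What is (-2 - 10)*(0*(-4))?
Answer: 0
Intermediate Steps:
(-2 - 10)*(0*(-4)) = -12*0 = 0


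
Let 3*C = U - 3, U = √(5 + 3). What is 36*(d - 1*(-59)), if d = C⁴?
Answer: 21424/9 - 544*√2/3 ≈ 2124.0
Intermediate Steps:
U = 2*√2 (U = √8 = 2*√2 ≈ 2.8284)
C = -1 + 2*√2/3 (C = (2*√2 - 3)/3 = (-3 + 2*√2)/3 = -1 + 2*√2/3 ≈ -0.057191)
d = (-1 + 2*√2/3)⁴ ≈ 1.0698e-5
36*(d - 1*(-59)) = 36*((577/81 - 136*√2/27) - 1*(-59)) = 36*((577/81 - 136*√2/27) + 59) = 36*(5356/81 - 136*√2/27) = 21424/9 - 544*√2/3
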